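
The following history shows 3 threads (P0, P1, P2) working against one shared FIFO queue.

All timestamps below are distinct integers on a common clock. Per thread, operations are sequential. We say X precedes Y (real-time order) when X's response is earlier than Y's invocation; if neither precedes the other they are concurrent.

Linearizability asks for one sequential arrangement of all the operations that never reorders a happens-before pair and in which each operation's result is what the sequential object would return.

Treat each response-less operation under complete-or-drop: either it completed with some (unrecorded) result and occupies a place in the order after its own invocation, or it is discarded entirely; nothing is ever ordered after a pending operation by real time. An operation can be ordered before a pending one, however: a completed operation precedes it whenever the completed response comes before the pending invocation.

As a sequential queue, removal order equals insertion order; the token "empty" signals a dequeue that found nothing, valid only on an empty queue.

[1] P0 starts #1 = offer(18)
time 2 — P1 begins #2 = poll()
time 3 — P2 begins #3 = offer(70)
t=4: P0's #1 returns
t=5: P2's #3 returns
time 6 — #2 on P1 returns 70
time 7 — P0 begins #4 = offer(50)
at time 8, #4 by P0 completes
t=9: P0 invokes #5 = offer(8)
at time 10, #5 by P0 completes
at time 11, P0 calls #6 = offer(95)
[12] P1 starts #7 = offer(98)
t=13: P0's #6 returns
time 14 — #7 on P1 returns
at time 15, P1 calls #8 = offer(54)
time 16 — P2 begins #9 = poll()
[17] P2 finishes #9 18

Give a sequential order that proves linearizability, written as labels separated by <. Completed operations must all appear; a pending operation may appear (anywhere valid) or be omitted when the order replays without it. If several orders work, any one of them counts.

#3 < #1 < #2 < #4 < #5 < #6 < #7 < #8 < #9

1. #3 offer(70), leaving queue <70>
2. #1 offer(18), leaving queue <70,18>
3. #2 poll() → 70, leaving queue <18>
4. #4 offer(50), leaving queue <18,50>
5. #5 offer(8), leaving queue <18,50,8>
6. #6 offer(95), leaving queue <18,50,8,95>
7. #7 offer(98), leaving queue <18,50,8,95,98>
8. #8 offer(54) (pending, included), leaving queue <18,50,8,95,98,54>
9. #9 poll() → 18, leaving queue <50,8,95,98,54>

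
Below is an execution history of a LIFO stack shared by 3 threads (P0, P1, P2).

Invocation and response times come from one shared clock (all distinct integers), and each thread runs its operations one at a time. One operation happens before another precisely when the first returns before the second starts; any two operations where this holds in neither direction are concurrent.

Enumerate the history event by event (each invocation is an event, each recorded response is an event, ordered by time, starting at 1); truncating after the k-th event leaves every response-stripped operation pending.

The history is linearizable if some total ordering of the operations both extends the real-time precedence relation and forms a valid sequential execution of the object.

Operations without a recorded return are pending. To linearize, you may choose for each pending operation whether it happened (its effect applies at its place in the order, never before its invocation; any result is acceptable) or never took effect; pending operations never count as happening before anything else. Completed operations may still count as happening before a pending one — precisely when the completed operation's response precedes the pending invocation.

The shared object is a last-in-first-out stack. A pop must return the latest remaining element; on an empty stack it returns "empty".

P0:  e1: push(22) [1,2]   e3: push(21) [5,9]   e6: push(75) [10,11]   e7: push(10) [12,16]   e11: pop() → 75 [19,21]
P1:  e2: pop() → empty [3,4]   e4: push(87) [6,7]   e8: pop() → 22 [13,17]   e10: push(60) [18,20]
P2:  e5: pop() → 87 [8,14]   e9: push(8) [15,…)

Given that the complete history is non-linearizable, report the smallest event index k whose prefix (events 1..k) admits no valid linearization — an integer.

4

one valid order for events 1..3 is e1:
1. e1 push(22), leaving stack <22>
adding event 4 (e2 responds at 4) leaves no legal real-time order
for example e1, e2 fails at step 2: e2 pop() → empty is not legal there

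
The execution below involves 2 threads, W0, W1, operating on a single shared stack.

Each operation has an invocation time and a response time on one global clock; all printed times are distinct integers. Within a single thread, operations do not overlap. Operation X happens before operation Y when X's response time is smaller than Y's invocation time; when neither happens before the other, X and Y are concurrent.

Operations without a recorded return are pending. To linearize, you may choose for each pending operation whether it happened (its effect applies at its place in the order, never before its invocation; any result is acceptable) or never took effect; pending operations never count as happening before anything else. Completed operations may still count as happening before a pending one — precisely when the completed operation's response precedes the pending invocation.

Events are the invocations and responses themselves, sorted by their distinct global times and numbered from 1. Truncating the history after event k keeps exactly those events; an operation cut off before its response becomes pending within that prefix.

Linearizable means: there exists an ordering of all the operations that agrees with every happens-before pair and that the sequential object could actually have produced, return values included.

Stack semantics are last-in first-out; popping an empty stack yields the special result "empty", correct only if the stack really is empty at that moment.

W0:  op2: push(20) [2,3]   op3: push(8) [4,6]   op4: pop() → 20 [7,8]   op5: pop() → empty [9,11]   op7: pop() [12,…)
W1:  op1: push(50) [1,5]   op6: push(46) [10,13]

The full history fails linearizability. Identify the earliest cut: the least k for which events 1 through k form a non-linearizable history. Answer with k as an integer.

8

events 1..7 are linearizable; a witness order is op1, op2, op3:
1. op1 push(50), leaving stack <50>
2. op2 push(20), leaving stack <50,20>
3. op3 push(8), leaving stack <50,20,8>
include event 8 — op4 responding at 8 — and every candidate order breaks
one such order, op1, op2, op3, op4, breaks at step 4 where op4 pop() → 20 is illegal
one such order, op2, op1, op3, op4, breaks at step 4 where op4 pop() → 20 is illegal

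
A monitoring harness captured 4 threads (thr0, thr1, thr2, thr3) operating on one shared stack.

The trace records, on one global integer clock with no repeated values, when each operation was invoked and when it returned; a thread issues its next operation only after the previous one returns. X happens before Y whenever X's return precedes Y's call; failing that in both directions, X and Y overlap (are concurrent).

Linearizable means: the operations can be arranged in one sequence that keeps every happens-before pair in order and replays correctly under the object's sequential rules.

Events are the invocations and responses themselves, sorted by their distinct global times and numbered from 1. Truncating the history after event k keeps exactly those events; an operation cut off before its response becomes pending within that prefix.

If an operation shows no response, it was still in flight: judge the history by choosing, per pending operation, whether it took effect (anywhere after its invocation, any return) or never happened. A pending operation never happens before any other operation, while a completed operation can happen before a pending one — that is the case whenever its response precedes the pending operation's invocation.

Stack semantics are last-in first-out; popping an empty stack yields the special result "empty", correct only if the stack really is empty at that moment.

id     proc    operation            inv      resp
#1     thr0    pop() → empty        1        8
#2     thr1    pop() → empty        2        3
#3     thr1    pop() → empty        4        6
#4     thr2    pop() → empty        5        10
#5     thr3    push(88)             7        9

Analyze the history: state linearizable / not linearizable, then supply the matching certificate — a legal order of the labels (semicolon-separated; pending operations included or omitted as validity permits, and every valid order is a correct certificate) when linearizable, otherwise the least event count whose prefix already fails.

after step 1 (#1 pop() → empty): stack <>
after step 2 (#2 pop() → empty): stack <>
after step 3 (#3 pop() → empty): stack <>
after step 4 (#4 pop() → empty): stack <>
after step 5 (#5 push(88)): stack <88>

linearizable — witness: #1; #2; #3; #4; #5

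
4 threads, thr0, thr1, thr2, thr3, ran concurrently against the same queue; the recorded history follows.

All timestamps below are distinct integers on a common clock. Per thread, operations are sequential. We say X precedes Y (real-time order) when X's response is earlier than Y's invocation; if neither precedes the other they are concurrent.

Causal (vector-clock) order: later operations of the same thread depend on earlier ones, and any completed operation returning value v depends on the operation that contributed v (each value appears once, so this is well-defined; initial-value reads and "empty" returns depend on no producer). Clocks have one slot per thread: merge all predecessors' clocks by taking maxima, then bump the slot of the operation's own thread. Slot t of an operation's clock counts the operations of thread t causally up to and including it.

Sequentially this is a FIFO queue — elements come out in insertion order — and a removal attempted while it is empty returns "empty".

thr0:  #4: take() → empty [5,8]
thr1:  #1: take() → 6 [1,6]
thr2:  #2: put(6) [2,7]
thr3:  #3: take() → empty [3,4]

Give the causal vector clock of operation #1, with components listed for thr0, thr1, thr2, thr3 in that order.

#3 (invocation 3): nothing precedes it; thr3's component alone gives (0, 0, 0, 1)
#2 (invocation 2): nothing precedes it; thr2's component alone gives (0, 0, 1, 0)
#4 (invocation 5): nothing precedes it; thr0's component alone gives (1, 0, 0, 0)
#1 (invocation 1): componentwise max over VC(#2)=(0, 0, 1, 0), +1 at thr1, giving (0, 1, 1, 0)
target: VC(#1) = (0, 1, 1, 0)

(0, 1, 1, 0)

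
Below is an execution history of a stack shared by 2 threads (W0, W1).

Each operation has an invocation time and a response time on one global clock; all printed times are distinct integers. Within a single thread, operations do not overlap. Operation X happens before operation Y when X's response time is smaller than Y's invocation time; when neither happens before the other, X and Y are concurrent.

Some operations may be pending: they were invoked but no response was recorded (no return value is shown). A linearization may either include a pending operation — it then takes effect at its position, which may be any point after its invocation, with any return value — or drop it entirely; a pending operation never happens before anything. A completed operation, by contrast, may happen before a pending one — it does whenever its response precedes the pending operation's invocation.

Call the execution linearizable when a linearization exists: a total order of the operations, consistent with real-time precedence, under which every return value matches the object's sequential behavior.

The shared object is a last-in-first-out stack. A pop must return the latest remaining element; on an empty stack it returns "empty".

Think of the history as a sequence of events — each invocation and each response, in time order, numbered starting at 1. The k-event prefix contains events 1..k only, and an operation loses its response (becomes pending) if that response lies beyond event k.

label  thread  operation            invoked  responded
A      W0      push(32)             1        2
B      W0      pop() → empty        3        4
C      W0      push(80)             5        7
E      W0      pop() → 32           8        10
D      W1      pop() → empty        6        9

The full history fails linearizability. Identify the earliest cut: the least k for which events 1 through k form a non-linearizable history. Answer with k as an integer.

4

events 1..3 are still linearizable — one witness is A:
1. A push(32), leaving stack <32>
adding event 4 (B responds at 4) leaves no legal real-time order
e.g. A, B: illegal at step 2, since B pop() → empty cannot apply there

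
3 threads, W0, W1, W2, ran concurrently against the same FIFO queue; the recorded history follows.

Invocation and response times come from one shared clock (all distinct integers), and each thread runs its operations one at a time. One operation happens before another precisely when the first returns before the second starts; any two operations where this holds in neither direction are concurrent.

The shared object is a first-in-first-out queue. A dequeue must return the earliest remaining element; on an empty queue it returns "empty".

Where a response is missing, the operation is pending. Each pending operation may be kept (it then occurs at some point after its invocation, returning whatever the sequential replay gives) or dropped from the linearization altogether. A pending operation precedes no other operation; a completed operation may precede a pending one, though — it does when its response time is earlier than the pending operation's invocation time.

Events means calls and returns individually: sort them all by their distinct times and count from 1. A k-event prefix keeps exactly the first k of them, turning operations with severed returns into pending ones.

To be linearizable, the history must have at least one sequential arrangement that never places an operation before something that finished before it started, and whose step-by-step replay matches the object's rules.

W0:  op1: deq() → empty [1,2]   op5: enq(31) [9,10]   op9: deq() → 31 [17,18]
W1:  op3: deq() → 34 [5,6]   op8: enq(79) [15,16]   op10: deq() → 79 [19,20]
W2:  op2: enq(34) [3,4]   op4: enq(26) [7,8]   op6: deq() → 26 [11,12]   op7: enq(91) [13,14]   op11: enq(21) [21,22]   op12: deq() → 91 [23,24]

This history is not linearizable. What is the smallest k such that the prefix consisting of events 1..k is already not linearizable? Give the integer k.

20

one valid order for events 1..19 is op1, op2, op3, op4, op5, op6, op7, op8, op9:
after step 1 (op1 deq() → empty): queue <>
after step 2 (op2 enq(34)): queue <34>
after step 3 (op3 deq() → 34): queue <>
after step 4 (op4 enq(26)): queue <26>
after step 5 (op5 enq(31)): queue <26,31>
after step 6 (op6 deq() → 26): queue <31>
after step 7 (op7 enq(91)): queue <31,91>
after step 8 (op8 enq(79)): queue <31,91,79>
after step 9 (op9 deq() → 31): queue <91,79>
once event 20 joins (op10's response, time 20), exhaustive search finds no witness
e.g. op1, op2, op3, op4, op5, op6, op7, op8, op9, op10: illegal at step 10, since op10 deq() → 79 cannot apply there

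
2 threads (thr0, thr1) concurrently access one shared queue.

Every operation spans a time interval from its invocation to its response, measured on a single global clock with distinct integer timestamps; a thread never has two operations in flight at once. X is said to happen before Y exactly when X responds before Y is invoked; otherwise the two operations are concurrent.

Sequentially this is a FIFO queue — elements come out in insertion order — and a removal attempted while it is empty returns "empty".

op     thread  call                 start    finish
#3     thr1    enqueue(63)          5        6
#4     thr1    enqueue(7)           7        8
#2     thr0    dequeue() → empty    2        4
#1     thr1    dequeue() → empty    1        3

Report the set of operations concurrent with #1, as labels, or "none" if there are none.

#1 spans [1,3]: anything still running between times 1 and 3 counts as concurrent
#2 [2,4]: concurrent
#3 [5,6]: after
#4 [7,8]: after

#2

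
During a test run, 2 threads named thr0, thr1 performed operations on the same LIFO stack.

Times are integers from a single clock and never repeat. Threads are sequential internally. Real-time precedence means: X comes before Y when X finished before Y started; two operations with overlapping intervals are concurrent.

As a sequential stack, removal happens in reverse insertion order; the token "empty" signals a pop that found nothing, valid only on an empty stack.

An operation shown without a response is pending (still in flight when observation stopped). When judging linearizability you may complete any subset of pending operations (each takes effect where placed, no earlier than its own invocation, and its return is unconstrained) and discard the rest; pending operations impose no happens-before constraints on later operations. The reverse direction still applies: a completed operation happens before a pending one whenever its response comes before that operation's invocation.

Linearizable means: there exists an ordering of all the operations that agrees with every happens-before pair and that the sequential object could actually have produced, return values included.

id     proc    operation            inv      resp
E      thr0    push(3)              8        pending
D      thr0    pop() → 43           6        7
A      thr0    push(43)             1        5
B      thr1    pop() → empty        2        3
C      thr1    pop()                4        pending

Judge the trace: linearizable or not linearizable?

linearizable

witness order: B, A, D
1. B pop() → empty, leaving stack <>
2. A push(43), leaving stack <43>
3. D pop() → 43, leaving stack <>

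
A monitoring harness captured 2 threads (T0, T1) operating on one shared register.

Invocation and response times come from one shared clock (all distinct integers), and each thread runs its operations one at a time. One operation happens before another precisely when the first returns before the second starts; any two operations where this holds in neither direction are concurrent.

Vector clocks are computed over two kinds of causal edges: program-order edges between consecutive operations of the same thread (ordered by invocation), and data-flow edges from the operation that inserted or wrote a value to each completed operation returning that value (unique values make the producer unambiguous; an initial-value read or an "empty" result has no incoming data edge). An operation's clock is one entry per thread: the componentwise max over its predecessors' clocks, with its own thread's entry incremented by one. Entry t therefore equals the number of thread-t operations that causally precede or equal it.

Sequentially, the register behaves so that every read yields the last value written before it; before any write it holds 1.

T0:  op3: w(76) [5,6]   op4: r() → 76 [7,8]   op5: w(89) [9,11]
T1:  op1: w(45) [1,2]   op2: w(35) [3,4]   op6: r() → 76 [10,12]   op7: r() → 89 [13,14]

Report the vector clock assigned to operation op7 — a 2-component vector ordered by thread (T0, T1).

root op op1, invoked 1: fresh clock plus T1's own tick → (0, 1)
root op op3, invoked 5: fresh clock plus T0's own tick → (1, 0)
from VC(op1)=(0, 1), op2 (invoked 3) maxes components and bumps T1 → (0, 2)
from VC(op3)=(1, 0), op4 (invoked 7) maxes components and bumps T0 → (2, 0)
from VC(op4)=(2, 0), op5 (invoked 9) maxes components and bumps T0 → (3, 0)
from VC(op2)=(0, 2), VC(op3)=(1, 0), op6 (invoked 10) maxes components and bumps T1 → (1, 3)
from VC(op5)=(3, 0), VC(op6)=(1, 3), op7 (invoked 13) maxes components and bumps T1 → (3, 4)
target: VC(op7) = (3, 4)

(3, 4)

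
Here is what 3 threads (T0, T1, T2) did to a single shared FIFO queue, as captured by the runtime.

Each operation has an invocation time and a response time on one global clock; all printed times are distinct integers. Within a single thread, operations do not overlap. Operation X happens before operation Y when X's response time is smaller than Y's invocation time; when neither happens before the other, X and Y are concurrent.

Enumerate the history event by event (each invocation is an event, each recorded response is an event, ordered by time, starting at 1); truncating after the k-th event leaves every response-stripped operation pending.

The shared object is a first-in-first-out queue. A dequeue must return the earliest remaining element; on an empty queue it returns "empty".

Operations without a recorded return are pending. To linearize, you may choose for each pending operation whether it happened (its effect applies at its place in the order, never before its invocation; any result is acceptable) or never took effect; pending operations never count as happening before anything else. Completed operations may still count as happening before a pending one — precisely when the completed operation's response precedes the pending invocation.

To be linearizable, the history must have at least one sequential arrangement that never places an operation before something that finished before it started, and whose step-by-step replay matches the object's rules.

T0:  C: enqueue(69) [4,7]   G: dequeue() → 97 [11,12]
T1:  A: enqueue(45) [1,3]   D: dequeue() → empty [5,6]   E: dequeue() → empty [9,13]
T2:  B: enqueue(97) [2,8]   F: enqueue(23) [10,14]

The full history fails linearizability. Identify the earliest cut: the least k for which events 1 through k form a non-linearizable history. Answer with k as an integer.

a valid linearization of events 1..5 exists, for instance A:
1. A enqueue(45), leaving queue <45>
adding event 6 (D responds at 6) leaves no legal real-time order
completion choices over the 2 pending operations (B, C) were checked; none helps
one such order, A, D (pending dropped), breaks at step 2 where D dequeue() → empty is illegal

6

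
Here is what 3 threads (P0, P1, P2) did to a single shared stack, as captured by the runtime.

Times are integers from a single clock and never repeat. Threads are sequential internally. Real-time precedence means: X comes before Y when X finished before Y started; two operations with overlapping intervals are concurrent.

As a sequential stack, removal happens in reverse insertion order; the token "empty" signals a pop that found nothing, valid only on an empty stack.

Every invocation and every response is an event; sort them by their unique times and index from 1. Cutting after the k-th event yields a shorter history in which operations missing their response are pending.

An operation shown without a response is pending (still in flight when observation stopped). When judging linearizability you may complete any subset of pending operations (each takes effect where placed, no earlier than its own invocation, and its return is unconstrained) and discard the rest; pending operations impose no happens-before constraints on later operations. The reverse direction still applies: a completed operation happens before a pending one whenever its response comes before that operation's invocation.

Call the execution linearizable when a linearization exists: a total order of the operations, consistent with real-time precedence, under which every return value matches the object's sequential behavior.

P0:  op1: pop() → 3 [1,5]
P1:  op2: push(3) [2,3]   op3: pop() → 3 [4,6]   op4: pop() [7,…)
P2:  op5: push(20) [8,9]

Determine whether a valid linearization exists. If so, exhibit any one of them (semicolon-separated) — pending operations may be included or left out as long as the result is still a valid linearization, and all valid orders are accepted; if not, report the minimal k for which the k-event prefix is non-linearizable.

not linearizable — minimal violating prefix: 6 events

the violation lands at event 6, op3's response at time 6: events 1..5 linearize, events 1..6 do not
every one of the 3 real-time-consistent orders over 3 completed stack ops fails the sequential spec
e.g. op1, op2, op3: illegal at step 1, since op1 pop() → 3 cannot apply there
e.g. op2, op1, op3: illegal at step 3, since op3 pop() → 3 cannot apply there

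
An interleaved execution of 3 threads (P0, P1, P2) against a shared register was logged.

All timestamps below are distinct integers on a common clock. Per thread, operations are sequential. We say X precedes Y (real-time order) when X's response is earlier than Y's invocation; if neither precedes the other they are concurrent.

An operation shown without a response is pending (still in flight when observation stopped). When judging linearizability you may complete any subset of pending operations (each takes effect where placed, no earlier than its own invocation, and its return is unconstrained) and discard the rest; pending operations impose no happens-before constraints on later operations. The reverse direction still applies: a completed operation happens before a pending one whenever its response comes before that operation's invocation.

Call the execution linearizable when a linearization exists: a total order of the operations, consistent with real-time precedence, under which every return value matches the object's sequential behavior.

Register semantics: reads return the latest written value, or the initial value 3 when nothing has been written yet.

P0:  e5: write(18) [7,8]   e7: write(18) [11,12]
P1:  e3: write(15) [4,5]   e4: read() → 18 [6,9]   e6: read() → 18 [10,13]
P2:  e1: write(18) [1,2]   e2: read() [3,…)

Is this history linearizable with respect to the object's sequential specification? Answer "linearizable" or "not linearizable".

one valid linearization: e1, e2, e3, e5, e4, e6, e7
1. e1 write(18), leaving value 18
2. e2 read() (pending, included), leaving value 18
3. e3 write(15), leaving value 15
4. e5 write(18), leaving value 18
5. e4 read() → 18, leaving value 18
6. e6 read() → 18, leaving value 18
7. e7 write(18), leaving value 18

linearizable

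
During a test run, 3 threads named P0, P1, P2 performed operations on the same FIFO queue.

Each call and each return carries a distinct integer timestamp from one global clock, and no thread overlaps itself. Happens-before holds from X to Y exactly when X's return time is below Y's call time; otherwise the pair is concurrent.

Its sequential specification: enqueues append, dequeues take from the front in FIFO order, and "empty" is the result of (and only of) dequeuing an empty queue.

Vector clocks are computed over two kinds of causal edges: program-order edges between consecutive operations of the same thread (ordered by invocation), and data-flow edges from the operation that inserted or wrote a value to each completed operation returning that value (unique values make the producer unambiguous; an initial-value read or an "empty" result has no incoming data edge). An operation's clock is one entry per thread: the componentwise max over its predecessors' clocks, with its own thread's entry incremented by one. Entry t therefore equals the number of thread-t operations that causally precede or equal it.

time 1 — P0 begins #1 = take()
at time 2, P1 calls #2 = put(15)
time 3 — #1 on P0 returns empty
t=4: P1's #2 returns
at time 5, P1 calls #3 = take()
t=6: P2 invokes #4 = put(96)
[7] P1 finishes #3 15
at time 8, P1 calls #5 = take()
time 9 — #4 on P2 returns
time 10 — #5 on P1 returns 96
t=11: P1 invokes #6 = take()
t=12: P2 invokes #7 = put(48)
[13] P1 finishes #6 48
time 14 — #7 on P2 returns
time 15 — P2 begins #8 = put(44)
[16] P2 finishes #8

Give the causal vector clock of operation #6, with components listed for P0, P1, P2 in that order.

VC(#4, invoked at 6): no causal predecessors; +1 on P2 → (0, 0, 1)
VC(#2, invoked at 2): no causal predecessors; +1 on P1 → (0, 1, 0)
VC(#1, invoked at 1): no causal predecessors; +1 on P0 → (1, 0, 0)
merge at #7 (invoked 12): VC(#4)=(0, 0, 1), own-thread bump on P2 → (0, 0, 2)
merge at #3 (invoked 5): VC(#2)=(0, 1, 0), own-thread bump on P1 → (0, 2, 0)
merge at #8 (invoked 15): VC(#7)=(0, 0, 2), own-thread bump on P2 → (0, 0, 3)
merge at #5 (invoked 8): VC(#3)=(0, 2, 0), VC(#4)=(0, 0, 1), own-thread bump on P1 → (0, 3, 1)
merge at #6 (invoked 11): VC(#5)=(0, 3, 1), VC(#7)=(0, 0, 2), own-thread bump on P1 → (0, 4, 2)
target: VC(#6) = (0, 4, 2)

(0, 4, 2)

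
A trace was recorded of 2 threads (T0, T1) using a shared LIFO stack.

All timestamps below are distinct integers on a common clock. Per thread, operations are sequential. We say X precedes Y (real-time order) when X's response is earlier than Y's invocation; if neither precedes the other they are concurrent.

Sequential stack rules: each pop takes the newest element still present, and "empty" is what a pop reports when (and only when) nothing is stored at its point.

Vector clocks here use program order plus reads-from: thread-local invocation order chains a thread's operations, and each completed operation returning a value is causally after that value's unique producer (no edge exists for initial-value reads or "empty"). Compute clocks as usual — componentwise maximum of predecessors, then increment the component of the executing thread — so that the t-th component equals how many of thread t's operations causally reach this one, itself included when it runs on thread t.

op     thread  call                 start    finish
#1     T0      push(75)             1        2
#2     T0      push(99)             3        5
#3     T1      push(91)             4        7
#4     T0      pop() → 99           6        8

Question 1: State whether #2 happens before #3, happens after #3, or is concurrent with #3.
concurrent

#2 spans [3,5], #3 spans [4,7]
the intervals overlap in both directions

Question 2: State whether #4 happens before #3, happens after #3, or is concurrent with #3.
concurrent

#4 spans [6,8], #3 spans [4,7]
the intervals overlap in both directions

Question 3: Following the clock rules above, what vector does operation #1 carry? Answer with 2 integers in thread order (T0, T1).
(1, 0)

#3 (invocation 4): nothing precedes it; T1's component alone gives (0, 1)
#1 (invocation 1): nothing precedes it; T0's component alone gives (1, 0)
invoked at 3, #2 merges VC(#1)=(1, 0) and bumps T0's slot → (2, 0)
invoked at 6, #4 merges VC(#2)=(2, 0) and bumps T0's slot → (3, 0)
target: VC(#1) = (1, 0)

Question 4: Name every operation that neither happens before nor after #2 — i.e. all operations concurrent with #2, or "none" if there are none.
#3

#2 runs from 3 to 5; window-overlapping ops are concurrent
#1 [1,2]: before
#3 [4,7]: concurrent
#4 [6,8]: after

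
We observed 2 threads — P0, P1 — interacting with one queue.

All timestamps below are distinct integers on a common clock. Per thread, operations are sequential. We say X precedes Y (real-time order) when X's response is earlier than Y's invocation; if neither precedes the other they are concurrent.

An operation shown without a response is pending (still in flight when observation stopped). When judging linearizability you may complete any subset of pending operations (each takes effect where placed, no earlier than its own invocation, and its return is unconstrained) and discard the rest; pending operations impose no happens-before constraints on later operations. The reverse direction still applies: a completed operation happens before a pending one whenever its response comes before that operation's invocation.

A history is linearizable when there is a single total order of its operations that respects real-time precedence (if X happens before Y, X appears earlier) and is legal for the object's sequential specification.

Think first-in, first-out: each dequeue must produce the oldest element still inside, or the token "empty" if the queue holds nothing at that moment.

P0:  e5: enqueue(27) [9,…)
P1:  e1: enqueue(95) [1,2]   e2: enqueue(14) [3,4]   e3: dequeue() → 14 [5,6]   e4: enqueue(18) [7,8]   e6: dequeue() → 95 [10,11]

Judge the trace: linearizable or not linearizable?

not linearizable

events 1..5 are fine; event 6 — the response of e3 at time 6 — makes the prefix non-linearizable
exhaustive check: the 3 completed queue ops admit one real-time order; illegal
e.g. e1, e2, e3: illegal at step 3, since e3 dequeue() → 14 cannot apply there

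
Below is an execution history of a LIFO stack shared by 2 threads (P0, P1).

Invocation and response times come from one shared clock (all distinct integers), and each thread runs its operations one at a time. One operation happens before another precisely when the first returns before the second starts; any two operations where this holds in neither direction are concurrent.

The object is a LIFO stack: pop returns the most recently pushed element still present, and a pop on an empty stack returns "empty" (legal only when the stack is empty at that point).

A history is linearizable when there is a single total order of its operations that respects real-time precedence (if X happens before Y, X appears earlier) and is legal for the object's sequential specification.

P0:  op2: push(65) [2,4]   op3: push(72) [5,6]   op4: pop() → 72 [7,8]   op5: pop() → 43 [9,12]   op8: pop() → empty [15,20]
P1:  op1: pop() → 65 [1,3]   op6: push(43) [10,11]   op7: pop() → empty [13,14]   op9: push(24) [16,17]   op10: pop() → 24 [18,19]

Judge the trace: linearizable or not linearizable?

a witness: op2, op1, op3, op4, op6, op5, op7, op8, op9, op10
after step 1 (op2 push(65)): stack <65>
after step 2 (op1 pop() → 65): stack <>
after step 3 (op3 push(72)): stack <72>
after step 4 (op4 pop() → 72): stack <>
after step 5 (op6 push(43)): stack <43>
after step 6 (op5 pop() → 43): stack <>
after step 7 (op7 pop() → empty): stack <>
after step 8 (op8 pop() → empty): stack <>
after step 9 (op9 push(24)): stack <24>
after step 10 (op10 pop() → 24): stack <>

linearizable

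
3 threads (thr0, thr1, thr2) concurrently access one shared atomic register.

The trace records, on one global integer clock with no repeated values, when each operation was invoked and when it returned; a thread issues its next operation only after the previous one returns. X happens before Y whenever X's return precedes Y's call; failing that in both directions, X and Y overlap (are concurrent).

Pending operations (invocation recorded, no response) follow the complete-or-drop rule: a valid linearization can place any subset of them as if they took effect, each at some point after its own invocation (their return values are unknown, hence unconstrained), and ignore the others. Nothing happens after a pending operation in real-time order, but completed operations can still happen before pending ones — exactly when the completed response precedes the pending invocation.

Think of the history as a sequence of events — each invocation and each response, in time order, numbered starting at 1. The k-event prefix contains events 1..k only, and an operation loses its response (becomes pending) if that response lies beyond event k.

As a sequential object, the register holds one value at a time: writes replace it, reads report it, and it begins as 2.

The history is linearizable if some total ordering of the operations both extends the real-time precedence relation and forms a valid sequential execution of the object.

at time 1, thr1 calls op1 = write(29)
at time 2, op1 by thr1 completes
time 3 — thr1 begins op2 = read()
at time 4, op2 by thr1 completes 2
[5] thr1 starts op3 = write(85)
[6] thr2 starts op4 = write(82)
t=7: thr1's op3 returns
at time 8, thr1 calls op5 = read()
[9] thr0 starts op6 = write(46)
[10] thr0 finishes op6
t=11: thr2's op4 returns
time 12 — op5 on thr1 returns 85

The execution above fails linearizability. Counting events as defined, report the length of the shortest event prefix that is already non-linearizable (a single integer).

a valid linearization of events 1..3 exists, for instance op1:
after step 1 (op1 write(29)): value 29
with event 4 included (op2 responding at time 4), all real-time-consistent orders fail
for example op1, op2 fails at step 2: op2 read() → 2 is not legal there

4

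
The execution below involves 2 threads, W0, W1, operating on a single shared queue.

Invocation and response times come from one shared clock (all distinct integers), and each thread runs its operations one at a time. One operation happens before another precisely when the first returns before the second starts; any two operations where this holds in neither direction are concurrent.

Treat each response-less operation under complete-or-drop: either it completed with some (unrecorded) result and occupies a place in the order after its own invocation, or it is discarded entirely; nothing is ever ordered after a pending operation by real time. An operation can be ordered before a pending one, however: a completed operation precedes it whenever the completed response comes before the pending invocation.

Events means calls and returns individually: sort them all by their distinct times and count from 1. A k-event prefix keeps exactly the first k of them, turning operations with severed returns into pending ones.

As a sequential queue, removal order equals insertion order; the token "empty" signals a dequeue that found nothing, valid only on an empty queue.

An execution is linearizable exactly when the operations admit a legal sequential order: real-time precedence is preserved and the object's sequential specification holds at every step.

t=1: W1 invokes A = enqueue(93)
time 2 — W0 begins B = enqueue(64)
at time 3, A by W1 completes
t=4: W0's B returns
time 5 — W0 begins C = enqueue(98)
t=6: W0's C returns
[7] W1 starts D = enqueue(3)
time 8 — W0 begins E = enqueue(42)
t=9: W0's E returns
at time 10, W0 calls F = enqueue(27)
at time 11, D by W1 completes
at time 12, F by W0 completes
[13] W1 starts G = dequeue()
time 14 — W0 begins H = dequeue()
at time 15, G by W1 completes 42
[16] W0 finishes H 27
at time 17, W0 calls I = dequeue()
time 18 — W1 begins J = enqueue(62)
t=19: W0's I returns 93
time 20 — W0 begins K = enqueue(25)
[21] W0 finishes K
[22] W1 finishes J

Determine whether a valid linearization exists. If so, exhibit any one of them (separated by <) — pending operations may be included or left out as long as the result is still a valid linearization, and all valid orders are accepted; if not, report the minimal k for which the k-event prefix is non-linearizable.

events 1..14 are fine; event 15 — the response of G at time 15 — makes the prefix non-linearizable
real-time-consistent orders of the 7 completed operations: 6 — all fail the queue replay
no completion choice of the 1 pending operation (H) rescues it — every subset was tried
e.g. A, B, C, D, E, F, G (pending dropped): illegal at step 7, since G dequeue() → 42 cannot apply there
e.g. A, B, C, E, D, F, G (pending dropped): illegal at step 7, since G dequeue() → 42 cannot apply there

not linearizable — minimal violating prefix: 15 events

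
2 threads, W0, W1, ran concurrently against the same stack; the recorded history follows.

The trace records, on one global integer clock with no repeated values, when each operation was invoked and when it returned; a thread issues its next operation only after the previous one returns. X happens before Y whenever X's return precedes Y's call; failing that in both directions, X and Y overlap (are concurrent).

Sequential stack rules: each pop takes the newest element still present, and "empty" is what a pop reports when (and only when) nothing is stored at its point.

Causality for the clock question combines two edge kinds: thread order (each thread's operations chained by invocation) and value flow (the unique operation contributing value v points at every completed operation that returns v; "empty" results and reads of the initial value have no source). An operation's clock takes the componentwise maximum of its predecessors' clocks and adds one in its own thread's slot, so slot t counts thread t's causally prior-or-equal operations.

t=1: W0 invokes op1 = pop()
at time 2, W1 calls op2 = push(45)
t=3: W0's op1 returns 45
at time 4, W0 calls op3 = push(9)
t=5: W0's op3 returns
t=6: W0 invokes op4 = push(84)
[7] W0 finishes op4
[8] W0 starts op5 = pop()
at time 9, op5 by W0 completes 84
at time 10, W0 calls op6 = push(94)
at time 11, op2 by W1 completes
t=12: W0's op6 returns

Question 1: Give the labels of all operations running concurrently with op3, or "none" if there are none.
Answer: op2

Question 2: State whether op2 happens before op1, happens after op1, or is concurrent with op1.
Answer: concurrent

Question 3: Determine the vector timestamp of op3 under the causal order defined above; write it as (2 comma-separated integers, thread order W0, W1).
Answer: (2, 1)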